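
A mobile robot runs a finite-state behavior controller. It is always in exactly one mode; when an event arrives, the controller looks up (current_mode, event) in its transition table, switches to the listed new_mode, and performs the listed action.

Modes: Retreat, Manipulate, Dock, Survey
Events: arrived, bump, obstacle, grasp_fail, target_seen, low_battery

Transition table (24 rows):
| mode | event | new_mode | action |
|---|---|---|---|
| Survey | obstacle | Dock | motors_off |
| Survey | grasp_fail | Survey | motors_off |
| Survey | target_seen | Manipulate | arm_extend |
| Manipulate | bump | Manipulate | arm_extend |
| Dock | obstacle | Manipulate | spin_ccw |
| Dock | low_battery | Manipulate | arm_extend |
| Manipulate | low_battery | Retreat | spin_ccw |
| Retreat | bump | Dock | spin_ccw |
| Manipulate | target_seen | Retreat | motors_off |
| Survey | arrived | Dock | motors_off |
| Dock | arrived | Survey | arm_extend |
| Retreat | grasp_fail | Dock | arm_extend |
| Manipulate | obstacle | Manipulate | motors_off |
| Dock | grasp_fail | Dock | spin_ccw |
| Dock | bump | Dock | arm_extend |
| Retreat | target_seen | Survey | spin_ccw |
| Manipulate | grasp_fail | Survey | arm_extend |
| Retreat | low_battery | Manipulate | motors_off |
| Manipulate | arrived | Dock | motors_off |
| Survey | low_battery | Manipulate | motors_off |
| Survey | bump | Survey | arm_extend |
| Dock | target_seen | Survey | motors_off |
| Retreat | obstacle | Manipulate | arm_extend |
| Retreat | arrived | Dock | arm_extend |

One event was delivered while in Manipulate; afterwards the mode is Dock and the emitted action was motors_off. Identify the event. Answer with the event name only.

arrived

try arrived: (Manipulate, arrived) → (Dock, motors_off)  ← matches
try bump: (Manipulate, bump) → (Manipulate, arm_extend)
try obstacle: (Manipulate, obstacle) → (Manipulate, motors_off)
try grasp_fail: (Manipulate, grasp_fail) → (Survey, arm_extend)
try target_seen: (Manipulate, target_seen) → (Retreat, motors_off)
try low_battery: (Manipulate, low_battery) → (Retreat, spin_ccw)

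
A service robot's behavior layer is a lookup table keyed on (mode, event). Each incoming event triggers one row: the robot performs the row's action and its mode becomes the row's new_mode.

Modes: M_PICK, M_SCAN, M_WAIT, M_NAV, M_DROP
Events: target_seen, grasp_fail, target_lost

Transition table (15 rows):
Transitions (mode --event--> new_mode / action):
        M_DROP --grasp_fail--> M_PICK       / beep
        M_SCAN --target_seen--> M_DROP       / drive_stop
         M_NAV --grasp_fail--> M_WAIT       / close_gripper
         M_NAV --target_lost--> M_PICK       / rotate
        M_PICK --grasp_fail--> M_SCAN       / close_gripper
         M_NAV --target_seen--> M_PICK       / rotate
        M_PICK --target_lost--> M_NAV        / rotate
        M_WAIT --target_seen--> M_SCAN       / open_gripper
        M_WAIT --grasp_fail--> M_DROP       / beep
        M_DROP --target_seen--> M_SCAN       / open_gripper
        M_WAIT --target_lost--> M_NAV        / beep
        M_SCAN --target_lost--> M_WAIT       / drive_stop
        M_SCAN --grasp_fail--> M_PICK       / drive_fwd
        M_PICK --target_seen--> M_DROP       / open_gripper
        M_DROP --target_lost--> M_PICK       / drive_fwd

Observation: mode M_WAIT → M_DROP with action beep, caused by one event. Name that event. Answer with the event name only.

try target_seen: (M_WAIT, target_seen) → (M_SCAN, open_gripper)
try grasp_fail: (M_WAIT, grasp_fail) → (M_DROP, beep)  ← matches
try target_lost: (M_WAIT, target_lost) → (M_NAV, beep)

grasp_fail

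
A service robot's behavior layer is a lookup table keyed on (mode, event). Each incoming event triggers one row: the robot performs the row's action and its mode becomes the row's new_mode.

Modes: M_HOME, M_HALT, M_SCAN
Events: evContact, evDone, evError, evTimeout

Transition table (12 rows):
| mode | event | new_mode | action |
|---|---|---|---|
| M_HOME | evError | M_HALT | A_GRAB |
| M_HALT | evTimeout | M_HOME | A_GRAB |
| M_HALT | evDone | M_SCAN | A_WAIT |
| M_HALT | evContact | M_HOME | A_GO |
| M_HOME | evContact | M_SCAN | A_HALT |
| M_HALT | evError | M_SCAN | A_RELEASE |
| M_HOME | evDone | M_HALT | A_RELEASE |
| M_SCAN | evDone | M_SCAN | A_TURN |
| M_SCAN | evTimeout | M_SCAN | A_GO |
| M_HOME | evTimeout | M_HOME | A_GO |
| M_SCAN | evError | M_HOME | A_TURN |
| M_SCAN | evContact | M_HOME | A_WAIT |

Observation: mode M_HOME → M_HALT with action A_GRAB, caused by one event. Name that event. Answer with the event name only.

try evContact: (M_HOME, evContact) → (M_SCAN, A_HALT)
try evDone: (M_HOME, evDone) → (M_HALT, A_RELEASE)
try evError: (M_HOME, evError) → (M_HALT, A_GRAB)  ← matches
try evTimeout: (M_HOME, evTimeout) → (M_HOME, A_GO)

evError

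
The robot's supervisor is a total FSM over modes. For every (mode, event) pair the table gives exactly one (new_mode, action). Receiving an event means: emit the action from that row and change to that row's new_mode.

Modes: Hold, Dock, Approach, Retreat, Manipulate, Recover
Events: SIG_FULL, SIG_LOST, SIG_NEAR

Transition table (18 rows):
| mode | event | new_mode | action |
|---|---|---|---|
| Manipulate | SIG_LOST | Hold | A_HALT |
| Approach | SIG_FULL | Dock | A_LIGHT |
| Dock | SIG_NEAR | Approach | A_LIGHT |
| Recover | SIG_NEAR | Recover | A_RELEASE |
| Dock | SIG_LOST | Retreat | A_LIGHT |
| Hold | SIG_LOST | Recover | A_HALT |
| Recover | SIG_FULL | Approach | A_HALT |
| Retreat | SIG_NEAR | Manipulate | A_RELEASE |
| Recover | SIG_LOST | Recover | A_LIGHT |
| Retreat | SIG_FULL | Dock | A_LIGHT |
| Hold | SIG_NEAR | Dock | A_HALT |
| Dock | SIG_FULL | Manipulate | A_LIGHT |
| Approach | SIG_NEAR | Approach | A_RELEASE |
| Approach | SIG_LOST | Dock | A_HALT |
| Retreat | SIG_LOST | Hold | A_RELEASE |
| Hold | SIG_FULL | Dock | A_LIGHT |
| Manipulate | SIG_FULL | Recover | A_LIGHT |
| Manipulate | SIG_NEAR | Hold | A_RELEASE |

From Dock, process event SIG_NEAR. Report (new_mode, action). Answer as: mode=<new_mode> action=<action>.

current mode = Dock; filter table to that mode:
  (Dock, SIG_NEAR) → (Approach, A_LIGHT)  ← event matches
  (Dock, SIG_LOST) → (Retreat, A_LIGHT)
  (Dock, SIG_FULL) → (Manipulate, A_LIGHT)
event = SIG_NEAR selects (Approach, A_LIGHT)

mode=Approach action=A_LIGHT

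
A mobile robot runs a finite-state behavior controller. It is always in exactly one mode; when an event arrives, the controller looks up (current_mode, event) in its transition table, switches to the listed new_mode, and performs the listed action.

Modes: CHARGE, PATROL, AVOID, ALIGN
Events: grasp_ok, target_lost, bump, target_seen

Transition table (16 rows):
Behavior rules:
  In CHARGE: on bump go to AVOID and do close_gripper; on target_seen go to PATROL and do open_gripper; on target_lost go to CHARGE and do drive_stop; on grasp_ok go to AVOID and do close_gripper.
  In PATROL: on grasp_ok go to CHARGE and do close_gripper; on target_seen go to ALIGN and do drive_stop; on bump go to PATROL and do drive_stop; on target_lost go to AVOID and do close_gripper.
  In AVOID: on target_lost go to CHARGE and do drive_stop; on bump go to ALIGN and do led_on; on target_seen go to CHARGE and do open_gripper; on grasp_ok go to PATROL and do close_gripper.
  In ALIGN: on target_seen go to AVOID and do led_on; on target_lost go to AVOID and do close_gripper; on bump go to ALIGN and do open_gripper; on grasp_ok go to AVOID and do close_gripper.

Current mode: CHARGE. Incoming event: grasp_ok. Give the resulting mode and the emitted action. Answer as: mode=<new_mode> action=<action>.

mode=AVOID action=close_gripper

current mode = CHARGE; filter table to that mode:
  (CHARGE, bump) → (AVOID, close_gripper)
  (CHARGE, target_seen) → (PATROL, open_gripper)
  (CHARGE, target_lost) → (CHARGE, drive_stop)
  (CHARGE, grasp_ok) → (AVOID, close_gripper)  ← event matches
event = grasp_ok selects (AVOID, close_gripper)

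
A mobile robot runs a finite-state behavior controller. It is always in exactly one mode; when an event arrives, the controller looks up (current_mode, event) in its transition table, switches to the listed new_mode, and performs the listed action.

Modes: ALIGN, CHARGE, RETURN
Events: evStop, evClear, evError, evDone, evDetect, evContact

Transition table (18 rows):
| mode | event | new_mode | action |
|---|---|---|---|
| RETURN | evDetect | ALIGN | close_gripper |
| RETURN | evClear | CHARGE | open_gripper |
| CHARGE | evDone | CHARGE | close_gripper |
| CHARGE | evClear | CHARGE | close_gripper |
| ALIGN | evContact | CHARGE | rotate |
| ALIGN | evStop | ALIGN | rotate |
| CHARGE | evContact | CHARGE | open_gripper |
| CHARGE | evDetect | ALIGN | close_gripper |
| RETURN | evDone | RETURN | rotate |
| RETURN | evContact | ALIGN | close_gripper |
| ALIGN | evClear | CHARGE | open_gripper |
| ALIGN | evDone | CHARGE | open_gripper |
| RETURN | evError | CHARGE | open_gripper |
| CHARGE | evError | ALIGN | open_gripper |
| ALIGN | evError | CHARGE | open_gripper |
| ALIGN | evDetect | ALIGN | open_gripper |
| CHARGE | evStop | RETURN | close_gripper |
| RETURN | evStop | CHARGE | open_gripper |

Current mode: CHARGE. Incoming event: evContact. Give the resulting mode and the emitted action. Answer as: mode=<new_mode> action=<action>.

mode=CHARGE action=open_gripper

current mode = CHARGE; filter table to that mode:
  (CHARGE, evDone) → (CHARGE, close_gripper)
  (CHARGE, evClear) → (CHARGE, close_gripper)
  (CHARGE, evContact) → (CHARGE, open_gripper)  ← event matches
  (CHARGE, evDetect) → (ALIGN, close_gripper)
  (CHARGE, evError) → (ALIGN, open_gripper)
  (CHARGE, evStop) → (RETURN, close_gripper)
event = evContact selects (CHARGE, open_gripper)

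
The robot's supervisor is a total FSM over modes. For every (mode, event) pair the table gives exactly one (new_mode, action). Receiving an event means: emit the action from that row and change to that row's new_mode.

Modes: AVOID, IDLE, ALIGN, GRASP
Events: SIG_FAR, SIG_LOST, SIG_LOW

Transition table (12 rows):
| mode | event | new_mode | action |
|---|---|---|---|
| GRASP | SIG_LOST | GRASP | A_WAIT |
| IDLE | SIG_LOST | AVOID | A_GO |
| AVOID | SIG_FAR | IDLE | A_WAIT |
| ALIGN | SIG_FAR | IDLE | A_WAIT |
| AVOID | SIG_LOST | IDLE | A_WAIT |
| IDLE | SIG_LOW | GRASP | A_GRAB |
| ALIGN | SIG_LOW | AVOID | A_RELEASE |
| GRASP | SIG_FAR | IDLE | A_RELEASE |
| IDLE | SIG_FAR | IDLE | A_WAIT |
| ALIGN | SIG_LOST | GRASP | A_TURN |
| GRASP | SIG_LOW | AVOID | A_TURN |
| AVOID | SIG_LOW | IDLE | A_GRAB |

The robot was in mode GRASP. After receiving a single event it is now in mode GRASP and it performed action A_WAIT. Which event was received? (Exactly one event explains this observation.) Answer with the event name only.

try SIG_FAR: (GRASP, SIG_FAR) → (IDLE, A_RELEASE)
try SIG_LOST: (GRASP, SIG_LOST) → (GRASP, A_WAIT)  ← matches
try SIG_LOW: (GRASP, SIG_LOW) → (AVOID, A_TURN)

SIG_LOST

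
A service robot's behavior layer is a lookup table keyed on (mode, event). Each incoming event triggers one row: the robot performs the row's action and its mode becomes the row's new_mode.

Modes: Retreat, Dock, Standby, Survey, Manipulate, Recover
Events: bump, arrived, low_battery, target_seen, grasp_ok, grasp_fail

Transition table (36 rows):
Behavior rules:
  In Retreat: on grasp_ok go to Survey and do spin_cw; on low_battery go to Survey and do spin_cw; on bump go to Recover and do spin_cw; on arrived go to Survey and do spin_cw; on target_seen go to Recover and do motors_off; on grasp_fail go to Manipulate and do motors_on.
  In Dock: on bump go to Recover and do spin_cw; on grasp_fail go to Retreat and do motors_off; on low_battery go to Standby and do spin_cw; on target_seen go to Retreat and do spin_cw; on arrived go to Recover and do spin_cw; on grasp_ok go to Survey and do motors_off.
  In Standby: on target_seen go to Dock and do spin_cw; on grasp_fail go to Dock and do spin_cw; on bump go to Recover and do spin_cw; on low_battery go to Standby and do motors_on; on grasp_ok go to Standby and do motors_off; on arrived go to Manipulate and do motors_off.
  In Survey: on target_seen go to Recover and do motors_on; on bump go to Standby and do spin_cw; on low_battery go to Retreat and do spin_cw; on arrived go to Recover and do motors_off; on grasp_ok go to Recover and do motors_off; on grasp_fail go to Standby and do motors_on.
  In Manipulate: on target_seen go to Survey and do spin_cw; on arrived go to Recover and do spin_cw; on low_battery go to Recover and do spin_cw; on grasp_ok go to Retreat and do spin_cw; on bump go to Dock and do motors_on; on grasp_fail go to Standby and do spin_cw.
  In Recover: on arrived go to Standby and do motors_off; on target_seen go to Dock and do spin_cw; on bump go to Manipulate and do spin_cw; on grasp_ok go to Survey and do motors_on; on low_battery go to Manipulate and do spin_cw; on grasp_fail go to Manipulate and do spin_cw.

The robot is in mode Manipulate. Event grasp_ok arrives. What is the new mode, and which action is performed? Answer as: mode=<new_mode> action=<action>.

current mode = Manipulate; filter table to that mode:
  (Manipulate, target_seen) → (Survey, spin_cw)
  (Manipulate, arrived) → (Recover, spin_cw)
  (Manipulate, low_battery) → (Recover, spin_cw)
  (Manipulate, grasp_ok) → (Retreat, spin_cw)  ← event matches
  (Manipulate, bump) → (Dock, motors_on)
  (Manipulate, grasp_fail) → (Standby, spin_cw)
event = grasp_ok selects (Retreat, spin_cw)

mode=Retreat action=spin_cw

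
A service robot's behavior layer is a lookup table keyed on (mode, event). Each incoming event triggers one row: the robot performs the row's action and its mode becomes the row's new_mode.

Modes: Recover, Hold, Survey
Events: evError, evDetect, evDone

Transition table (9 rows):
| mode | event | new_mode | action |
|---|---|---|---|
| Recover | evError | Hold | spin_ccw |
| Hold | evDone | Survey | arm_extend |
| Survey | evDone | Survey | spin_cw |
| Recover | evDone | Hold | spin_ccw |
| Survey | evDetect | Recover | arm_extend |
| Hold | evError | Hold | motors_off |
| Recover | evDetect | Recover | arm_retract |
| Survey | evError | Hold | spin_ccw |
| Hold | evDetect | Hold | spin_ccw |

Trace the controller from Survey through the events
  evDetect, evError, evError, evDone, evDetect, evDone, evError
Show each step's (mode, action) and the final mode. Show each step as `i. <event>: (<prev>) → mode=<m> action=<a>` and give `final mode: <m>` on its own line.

final mode: Hold

1. evDetect: (Survey) → mode=Recover action=arm_extend
2. evError: (Recover) → mode=Hold action=spin_ccw
3. evError: (Hold) → mode=Hold action=motors_off
4. evDone: (Hold) → mode=Survey action=arm_extend
5. evDetect: (Survey) → mode=Recover action=arm_extend
6. evDone: (Recover) → mode=Hold action=spin_ccw
7. evError: (Hold) → mode=Hold action=motors_off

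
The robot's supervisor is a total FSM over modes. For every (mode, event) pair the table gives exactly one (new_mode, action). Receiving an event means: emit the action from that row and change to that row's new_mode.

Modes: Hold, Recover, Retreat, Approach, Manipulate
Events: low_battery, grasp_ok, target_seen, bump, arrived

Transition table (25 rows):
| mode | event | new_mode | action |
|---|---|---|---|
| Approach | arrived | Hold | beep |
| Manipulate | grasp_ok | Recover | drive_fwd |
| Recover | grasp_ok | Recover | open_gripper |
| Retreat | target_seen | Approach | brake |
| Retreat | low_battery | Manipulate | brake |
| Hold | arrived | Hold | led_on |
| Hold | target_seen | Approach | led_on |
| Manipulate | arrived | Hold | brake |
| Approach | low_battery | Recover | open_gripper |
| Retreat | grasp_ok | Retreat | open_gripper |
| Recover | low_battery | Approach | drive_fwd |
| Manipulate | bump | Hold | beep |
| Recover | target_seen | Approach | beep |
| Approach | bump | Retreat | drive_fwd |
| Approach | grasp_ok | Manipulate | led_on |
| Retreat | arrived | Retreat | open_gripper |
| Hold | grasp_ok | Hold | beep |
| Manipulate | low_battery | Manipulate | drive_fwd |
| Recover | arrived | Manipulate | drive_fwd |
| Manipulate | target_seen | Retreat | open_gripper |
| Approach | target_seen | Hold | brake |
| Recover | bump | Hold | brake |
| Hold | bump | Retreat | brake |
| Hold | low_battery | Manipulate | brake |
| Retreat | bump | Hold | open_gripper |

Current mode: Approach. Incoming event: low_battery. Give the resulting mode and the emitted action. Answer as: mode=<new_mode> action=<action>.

current mode = Approach; filter table to that mode:
  (Approach, arrived) → (Hold, beep)
  (Approach, low_battery) → (Recover, open_gripper)  ← event matches
  (Approach, bump) → (Retreat, drive_fwd)
  (Approach, grasp_ok) → (Manipulate, led_on)
  (Approach, target_seen) → (Hold, brake)
event = low_battery selects (Recover, open_gripper)

mode=Recover action=open_gripper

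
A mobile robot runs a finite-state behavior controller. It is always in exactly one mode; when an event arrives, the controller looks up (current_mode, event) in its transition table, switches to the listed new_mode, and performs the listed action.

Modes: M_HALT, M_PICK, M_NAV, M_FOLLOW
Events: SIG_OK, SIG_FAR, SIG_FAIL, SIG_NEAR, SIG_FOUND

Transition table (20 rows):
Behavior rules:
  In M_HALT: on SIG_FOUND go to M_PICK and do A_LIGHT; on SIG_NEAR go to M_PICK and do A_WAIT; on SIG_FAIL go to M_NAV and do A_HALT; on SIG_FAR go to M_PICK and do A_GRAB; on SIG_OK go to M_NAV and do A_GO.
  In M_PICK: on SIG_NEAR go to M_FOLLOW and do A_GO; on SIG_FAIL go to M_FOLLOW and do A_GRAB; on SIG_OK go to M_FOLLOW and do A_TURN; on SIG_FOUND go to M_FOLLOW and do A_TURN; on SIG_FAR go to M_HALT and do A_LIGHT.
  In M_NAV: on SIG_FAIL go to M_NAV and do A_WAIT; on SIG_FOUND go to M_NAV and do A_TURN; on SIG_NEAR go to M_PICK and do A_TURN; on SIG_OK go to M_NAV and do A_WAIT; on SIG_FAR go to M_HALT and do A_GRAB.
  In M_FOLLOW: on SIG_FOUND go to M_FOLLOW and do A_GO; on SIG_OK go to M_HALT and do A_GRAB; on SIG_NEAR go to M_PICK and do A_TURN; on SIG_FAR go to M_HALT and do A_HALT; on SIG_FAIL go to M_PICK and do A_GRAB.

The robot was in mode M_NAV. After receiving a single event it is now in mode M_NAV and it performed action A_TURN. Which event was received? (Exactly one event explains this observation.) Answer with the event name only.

try SIG_OK: (M_NAV, SIG_OK) → (M_NAV, A_WAIT)
try SIG_FAR: (M_NAV, SIG_FAR) → (M_HALT, A_GRAB)
try SIG_FAIL: (M_NAV, SIG_FAIL) → (M_NAV, A_WAIT)
try SIG_NEAR: (M_NAV, SIG_NEAR) → (M_PICK, A_TURN)
try SIG_FOUND: (M_NAV, SIG_FOUND) → (M_NAV, A_TURN)  ← matches

SIG_FOUND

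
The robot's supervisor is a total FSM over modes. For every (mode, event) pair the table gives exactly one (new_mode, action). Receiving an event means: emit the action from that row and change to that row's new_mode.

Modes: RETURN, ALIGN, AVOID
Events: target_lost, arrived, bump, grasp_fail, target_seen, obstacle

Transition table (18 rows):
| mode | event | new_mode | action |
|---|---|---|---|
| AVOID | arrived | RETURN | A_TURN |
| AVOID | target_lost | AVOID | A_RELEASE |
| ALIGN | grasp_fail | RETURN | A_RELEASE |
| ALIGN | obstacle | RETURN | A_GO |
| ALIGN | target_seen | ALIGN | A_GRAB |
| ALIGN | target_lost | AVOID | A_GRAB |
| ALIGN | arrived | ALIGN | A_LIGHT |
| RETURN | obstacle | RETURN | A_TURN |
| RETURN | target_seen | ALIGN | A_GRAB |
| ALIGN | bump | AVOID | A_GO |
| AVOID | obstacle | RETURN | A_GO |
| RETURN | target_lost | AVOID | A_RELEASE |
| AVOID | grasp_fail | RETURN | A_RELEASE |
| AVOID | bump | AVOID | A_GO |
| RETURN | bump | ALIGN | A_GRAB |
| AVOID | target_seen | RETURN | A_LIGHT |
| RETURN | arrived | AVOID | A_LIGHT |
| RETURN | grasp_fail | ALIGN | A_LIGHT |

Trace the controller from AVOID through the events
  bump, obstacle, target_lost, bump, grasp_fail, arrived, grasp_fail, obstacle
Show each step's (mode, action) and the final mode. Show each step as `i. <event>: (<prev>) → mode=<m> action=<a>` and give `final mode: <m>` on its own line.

1. bump: (AVOID) → mode=AVOID action=A_GO
2. obstacle: (AVOID) → mode=RETURN action=A_GO
3. target_lost: (RETURN) → mode=AVOID action=A_RELEASE
4. bump: (AVOID) → mode=AVOID action=A_GO
5. grasp_fail: (AVOID) → mode=RETURN action=A_RELEASE
6. arrived: (RETURN) → mode=AVOID action=A_LIGHT
7. grasp_fail: (AVOID) → mode=RETURN action=A_RELEASE
8. obstacle: (RETURN) → mode=RETURN action=A_TURN

final mode: RETURN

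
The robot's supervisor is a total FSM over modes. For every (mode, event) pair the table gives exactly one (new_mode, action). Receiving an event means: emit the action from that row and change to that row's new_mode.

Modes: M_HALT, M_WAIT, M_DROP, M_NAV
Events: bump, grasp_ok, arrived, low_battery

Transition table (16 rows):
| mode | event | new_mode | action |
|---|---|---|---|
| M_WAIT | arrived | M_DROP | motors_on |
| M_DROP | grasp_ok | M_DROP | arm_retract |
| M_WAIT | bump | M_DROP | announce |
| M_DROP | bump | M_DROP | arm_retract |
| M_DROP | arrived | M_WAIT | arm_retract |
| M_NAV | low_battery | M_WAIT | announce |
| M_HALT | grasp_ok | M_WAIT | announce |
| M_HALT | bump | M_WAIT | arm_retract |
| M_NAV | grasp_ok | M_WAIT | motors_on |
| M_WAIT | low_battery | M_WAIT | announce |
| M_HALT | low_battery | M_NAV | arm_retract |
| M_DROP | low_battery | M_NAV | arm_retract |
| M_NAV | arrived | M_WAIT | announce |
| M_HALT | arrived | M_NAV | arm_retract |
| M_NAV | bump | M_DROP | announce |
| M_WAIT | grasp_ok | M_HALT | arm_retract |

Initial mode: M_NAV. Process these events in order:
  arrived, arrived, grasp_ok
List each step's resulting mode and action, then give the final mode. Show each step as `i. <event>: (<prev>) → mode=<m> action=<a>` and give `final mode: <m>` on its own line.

1. arrived: (M_NAV) → mode=M_WAIT action=announce
2. arrived: (M_WAIT) → mode=M_DROP action=motors_on
3. grasp_ok: (M_DROP) → mode=M_DROP action=arm_retract

final mode: M_DROP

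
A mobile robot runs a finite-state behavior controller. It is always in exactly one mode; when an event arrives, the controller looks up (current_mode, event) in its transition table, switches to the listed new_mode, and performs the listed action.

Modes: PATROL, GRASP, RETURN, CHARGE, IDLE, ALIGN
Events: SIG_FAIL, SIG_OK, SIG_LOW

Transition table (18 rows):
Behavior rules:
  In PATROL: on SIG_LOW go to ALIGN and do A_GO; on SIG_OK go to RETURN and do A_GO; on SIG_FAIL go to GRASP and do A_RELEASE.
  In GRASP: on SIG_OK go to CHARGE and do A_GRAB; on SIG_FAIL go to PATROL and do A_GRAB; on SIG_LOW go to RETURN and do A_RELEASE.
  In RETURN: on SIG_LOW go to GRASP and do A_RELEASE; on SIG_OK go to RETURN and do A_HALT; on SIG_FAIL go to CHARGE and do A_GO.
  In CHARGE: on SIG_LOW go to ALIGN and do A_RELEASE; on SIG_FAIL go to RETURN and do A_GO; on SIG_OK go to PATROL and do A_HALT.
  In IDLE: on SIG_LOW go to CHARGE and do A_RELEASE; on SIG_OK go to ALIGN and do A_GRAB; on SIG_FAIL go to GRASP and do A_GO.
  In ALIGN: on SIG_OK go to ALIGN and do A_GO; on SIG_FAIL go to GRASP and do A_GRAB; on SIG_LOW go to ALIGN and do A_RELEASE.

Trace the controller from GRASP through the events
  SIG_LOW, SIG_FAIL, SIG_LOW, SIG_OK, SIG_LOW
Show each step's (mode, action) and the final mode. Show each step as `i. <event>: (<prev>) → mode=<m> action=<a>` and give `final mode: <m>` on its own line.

1. SIG_LOW: (GRASP) → mode=RETURN action=A_RELEASE
2. SIG_FAIL: (RETURN) → mode=CHARGE action=A_GO
3. SIG_LOW: (CHARGE) → mode=ALIGN action=A_RELEASE
4. SIG_OK: (ALIGN) → mode=ALIGN action=A_GO
5. SIG_LOW: (ALIGN) → mode=ALIGN action=A_RELEASE

final mode: ALIGN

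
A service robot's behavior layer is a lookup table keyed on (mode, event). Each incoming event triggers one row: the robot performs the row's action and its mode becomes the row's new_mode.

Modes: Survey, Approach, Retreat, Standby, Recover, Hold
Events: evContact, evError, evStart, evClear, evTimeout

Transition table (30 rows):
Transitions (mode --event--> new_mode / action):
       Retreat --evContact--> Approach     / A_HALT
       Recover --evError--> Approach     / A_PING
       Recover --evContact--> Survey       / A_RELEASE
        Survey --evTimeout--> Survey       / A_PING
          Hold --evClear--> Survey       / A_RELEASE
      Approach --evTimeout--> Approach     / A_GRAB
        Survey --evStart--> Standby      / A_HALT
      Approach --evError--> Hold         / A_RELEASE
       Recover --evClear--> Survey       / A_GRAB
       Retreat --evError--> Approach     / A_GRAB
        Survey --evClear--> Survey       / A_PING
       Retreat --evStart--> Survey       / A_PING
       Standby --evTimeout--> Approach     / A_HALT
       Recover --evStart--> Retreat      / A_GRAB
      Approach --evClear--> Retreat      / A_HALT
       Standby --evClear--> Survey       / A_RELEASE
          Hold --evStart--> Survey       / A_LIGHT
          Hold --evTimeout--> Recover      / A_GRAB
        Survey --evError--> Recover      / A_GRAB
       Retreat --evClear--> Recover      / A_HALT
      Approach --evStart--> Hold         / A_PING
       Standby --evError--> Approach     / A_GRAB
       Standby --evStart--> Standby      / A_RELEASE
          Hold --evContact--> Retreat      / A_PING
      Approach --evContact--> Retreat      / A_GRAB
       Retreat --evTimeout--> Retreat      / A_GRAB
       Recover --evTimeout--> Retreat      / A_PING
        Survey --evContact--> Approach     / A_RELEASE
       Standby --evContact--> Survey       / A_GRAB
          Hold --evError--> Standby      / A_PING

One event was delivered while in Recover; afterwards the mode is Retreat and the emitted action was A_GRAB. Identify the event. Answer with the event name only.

evStart

try evContact: (Recover, evContact) → (Survey, A_RELEASE)
try evError: (Recover, evError) → (Approach, A_PING)
try evStart: (Recover, evStart) → (Retreat, A_GRAB)  ← matches
try evClear: (Recover, evClear) → (Survey, A_GRAB)
try evTimeout: (Recover, evTimeout) → (Retreat, A_PING)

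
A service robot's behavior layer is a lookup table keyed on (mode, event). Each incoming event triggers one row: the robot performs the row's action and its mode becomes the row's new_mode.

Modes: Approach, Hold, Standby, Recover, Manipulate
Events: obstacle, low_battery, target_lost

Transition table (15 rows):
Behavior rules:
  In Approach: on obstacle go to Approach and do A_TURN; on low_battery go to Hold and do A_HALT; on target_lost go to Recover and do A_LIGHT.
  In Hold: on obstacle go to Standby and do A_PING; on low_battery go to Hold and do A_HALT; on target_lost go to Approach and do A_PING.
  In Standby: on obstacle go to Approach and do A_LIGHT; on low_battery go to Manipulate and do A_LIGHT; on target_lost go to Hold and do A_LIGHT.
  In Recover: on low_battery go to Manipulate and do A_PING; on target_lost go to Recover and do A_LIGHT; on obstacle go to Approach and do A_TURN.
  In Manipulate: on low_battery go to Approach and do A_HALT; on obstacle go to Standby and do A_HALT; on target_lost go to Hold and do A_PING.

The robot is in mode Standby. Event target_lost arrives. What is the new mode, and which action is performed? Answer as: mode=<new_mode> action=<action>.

current mode = Standby; filter table to that mode:
  (Standby, obstacle) → (Approach, A_LIGHT)
  (Standby, low_battery) → (Manipulate, A_LIGHT)
  (Standby, target_lost) → (Hold, A_LIGHT)  ← event matches
event = target_lost selects (Hold, A_LIGHT)

mode=Hold action=A_LIGHT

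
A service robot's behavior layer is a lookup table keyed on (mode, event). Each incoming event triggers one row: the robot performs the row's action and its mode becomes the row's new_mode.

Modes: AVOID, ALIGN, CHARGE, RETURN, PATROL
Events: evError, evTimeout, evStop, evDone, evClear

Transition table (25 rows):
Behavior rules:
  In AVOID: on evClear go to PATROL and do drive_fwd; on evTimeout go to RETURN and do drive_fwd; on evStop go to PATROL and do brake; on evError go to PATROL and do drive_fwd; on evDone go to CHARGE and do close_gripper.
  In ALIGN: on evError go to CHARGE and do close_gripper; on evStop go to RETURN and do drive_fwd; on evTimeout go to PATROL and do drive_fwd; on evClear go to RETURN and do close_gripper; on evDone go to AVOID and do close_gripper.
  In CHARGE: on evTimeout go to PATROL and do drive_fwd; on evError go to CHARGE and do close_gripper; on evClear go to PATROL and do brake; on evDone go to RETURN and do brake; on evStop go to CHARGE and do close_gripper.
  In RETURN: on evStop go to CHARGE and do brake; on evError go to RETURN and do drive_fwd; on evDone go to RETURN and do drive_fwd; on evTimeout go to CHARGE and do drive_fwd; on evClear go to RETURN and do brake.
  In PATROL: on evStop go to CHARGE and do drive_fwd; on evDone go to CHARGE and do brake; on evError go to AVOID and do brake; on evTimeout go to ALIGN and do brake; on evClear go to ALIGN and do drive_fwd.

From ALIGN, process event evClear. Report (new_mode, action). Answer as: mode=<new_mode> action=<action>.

current mode = ALIGN; filter table to that mode:
  (ALIGN, evError) → (CHARGE, close_gripper)
  (ALIGN, evStop) → (RETURN, drive_fwd)
  (ALIGN, evTimeout) → (PATROL, drive_fwd)
  (ALIGN, evClear) → (RETURN, close_gripper)  ← event matches
  (ALIGN, evDone) → (AVOID, close_gripper)
event = evClear selects (RETURN, close_gripper)

mode=RETURN action=close_gripper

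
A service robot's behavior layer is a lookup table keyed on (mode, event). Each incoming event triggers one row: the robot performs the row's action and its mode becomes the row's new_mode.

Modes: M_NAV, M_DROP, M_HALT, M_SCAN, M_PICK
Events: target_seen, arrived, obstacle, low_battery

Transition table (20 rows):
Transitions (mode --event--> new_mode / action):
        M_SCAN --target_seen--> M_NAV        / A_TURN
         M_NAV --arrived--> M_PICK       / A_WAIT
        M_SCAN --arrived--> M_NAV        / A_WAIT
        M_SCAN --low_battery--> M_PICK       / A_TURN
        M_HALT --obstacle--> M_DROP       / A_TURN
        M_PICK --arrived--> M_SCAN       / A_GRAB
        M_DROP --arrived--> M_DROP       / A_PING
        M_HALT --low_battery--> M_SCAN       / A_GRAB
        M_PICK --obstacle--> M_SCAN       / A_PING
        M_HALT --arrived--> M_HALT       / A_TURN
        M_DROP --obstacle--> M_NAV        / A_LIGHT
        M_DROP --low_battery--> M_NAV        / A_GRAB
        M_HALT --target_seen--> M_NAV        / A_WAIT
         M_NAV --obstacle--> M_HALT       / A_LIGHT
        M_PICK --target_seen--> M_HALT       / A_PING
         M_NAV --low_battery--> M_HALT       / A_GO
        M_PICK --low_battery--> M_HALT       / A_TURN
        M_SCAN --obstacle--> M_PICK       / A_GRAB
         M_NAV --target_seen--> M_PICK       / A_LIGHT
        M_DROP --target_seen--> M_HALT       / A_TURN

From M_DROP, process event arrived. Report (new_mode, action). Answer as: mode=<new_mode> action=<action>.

mode=M_DROP action=A_PING

current mode = M_DROP; filter table to that mode:
  (M_DROP, arrived) → (M_DROP, A_PING)  ← event matches
  (M_DROP, obstacle) → (M_NAV, A_LIGHT)
  (M_DROP, low_battery) → (M_NAV, A_GRAB)
  (M_DROP, target_seen) → (M_HALT, A_TURN)
event = arrived selects (M_DROP, A_PING)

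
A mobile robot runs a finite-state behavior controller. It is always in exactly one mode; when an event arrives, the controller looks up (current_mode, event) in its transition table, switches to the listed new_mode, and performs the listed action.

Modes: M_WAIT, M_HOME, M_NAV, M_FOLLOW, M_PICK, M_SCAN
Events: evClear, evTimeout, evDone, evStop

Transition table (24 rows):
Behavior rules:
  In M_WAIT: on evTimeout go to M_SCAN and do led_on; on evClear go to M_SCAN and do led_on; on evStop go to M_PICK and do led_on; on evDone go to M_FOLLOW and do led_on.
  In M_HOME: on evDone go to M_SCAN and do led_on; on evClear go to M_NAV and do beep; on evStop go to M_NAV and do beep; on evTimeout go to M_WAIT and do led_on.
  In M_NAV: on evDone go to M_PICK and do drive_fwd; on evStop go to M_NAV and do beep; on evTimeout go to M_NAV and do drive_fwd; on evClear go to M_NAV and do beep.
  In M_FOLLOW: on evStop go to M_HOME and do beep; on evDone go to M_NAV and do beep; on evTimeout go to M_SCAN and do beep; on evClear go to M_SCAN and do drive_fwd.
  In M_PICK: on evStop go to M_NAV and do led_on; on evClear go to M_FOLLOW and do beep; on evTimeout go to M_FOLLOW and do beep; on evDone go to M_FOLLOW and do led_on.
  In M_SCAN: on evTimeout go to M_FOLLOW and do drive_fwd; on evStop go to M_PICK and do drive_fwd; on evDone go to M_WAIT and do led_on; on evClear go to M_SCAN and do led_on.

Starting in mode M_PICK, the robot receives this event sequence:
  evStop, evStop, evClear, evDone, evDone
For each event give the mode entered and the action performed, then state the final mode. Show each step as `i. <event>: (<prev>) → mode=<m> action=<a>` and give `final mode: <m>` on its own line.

final mode: M_FOLLOW

1. evStop: (M_PICK) → mode=M_NAV action=led_on
2. evStop: (M_NAV) → mode=M_NAV action=beep
3. evClear: (M_NAV) → mode=M_NAV action=beep
4. evDone: (M_NAV) → mode=M_PICK action=drive_fwd
5. evDone: (M_PICK) → mode=M_FOLLOW action=led_on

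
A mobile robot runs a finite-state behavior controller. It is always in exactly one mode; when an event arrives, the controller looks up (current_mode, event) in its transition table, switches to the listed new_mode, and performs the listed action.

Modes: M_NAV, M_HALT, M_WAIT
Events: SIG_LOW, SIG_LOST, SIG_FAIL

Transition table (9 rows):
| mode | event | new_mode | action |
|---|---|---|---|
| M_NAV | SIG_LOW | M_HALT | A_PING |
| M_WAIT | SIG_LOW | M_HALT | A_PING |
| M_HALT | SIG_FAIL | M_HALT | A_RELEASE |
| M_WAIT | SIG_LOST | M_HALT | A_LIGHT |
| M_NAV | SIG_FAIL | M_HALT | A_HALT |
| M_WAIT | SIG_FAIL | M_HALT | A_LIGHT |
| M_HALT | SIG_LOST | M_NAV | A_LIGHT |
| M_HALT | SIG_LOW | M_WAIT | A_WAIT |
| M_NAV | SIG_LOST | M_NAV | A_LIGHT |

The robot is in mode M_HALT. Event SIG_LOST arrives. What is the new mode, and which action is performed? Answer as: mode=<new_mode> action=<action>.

current mode = M_HALT; filter table to that mode:
  (M_HALT, SIG_FAIL) → (M_HALT, A_RELEASE)
  (M_HALT, SIG_LOST) → (M_NAV, A_LIGHT)  ← event matches
  (M_HALT, SIG_LOW) → (M_WAIT, A_WAIT)
event = SIG_LOST selects (M_NAV, A_LIGHT)

mode=M_NAV action=A_LIGHT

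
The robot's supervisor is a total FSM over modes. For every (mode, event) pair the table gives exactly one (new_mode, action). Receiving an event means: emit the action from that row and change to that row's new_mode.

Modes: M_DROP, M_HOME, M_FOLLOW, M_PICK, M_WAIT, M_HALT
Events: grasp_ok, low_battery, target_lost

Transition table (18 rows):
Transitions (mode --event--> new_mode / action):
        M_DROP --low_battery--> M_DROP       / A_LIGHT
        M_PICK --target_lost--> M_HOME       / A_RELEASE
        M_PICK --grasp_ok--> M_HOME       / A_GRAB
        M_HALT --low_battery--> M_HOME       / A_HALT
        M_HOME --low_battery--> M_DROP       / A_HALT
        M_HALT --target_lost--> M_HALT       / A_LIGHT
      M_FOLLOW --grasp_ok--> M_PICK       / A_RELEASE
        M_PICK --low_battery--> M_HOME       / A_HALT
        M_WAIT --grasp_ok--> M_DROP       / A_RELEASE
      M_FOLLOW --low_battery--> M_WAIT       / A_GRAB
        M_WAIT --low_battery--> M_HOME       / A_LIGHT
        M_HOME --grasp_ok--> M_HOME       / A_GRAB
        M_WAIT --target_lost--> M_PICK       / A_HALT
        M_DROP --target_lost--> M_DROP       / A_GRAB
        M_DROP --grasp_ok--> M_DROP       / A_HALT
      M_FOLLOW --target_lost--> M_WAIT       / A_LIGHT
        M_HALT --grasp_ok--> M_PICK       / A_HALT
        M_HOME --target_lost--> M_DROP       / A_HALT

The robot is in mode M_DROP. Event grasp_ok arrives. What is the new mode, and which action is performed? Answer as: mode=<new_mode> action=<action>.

mode=M_DROP action=A_HALT

current mode = M_DROP; filter table to that mode:
  (M_DROP, low_battery) → (M_DROP, A_LIGHT)
  (M_DROP, target_lost) → (M_DROP, A_GRAB)
  (M_DROP, grasp_ok) → (M_DROP, A_HALT)  ← event matches
event = grasp_ok selects (M_DROP, A_HALT)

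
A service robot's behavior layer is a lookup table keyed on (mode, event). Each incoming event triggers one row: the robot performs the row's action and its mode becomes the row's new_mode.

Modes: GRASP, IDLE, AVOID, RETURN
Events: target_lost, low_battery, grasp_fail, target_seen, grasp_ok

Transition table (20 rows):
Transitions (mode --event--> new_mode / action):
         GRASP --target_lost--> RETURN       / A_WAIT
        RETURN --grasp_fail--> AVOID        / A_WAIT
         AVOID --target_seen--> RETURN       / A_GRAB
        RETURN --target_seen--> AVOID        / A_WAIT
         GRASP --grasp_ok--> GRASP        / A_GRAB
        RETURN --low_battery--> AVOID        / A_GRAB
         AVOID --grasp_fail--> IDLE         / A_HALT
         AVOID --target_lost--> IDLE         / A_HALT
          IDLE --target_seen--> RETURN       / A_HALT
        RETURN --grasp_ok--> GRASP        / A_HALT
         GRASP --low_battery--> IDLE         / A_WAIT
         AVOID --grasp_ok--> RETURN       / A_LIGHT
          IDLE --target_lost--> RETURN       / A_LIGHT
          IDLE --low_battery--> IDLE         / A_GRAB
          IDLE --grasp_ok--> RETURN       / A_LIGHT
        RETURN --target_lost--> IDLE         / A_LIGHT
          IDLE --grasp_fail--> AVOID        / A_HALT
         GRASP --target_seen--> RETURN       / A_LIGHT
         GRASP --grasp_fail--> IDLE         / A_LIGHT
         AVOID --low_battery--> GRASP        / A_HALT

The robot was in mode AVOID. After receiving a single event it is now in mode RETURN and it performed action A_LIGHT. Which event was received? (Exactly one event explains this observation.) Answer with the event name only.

grasp_ok

try target_lost: (AVOID, target_lost) → (IDLE, A_HALT)
try low_battery: (AVOID, low_battery) → (GRASP, A_HALT)
try grasp_fail: (AVOID, grasp_fail) → (IDLE, A_HALT)
try target_seen: (AVOID, target_seen) → (RETURN, A_GRAB)
try grasp_ok: (AVOID, grasp_ok) → (RETURN, A_LIGHT)  ← matches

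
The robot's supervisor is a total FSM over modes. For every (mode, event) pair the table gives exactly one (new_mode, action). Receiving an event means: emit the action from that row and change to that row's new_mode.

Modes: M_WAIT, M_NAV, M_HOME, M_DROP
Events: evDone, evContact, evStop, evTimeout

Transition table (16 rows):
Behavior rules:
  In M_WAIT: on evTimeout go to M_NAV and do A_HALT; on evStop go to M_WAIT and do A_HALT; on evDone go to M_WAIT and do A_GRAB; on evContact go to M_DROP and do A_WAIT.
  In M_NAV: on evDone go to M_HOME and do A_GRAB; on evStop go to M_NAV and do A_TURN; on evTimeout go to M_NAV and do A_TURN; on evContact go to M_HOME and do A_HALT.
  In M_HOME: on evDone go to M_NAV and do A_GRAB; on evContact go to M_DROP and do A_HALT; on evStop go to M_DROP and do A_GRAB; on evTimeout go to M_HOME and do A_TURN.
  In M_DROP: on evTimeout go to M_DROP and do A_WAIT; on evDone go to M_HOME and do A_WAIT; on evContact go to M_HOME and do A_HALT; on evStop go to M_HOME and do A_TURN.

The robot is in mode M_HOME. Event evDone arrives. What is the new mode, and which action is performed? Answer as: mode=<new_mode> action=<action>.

current mode = M_HOME; filter table to that mode:
  (M_HOME, evDone) → (M_NAV, A_GRAB)  ← event matches
  (M_HOME, evContact) → (M_DROP, A_HALT)
  (M_HOME, evStop) → (M_DROP, A_GRAB)
  (M_HOME, evTimeout) → (M_HOME, A_TURN)
event = evDone selects (M_NAV, A_GRAB)

mode=M_NAV action=A_GRAB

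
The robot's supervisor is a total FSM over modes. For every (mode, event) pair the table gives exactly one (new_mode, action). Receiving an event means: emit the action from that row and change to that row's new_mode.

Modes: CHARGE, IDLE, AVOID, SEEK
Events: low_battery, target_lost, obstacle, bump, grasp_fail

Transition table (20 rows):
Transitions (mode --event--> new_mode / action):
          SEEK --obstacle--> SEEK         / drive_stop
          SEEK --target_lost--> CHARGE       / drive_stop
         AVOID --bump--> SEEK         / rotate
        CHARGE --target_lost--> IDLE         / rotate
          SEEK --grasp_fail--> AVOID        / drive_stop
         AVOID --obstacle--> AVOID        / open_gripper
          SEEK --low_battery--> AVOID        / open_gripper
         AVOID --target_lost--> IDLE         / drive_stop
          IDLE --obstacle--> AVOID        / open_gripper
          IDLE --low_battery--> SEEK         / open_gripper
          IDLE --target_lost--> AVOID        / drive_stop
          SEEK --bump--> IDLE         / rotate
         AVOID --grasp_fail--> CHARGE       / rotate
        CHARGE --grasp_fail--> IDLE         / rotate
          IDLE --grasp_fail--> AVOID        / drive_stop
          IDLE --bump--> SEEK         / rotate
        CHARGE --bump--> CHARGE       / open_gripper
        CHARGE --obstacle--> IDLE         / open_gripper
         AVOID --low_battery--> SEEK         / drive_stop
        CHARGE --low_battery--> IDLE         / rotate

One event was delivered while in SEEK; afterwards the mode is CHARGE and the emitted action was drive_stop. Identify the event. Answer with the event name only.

target_lost

try low_battery: (SEEK, low_battery) → (AVOID, open_gripper)
try target_lost: (SEEK, target_lost) → (CHARGE, drive_stop)  ← matches
try obstacle: (SEEK, obstacle) → (SEEK, drive_stop)
try bump: (SEEK, bump) → (IDLE, rotate)
try grasp_fail: (SEEK, grasp_fail) → (AVOID, drive_stop)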